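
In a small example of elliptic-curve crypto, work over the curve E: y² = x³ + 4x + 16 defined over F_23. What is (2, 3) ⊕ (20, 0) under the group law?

(17, 11)

(2, 3) + (20, 0). λ = (0 - 3)/(20 - 2) ≡ 20/18 mod 23. 18⁻¹ ≡ 9 (mod 23), so λ ≡ 19.
  x = λ² - 2 - 20 = 361 - 22 ≡ 17; y = λ·(2 - 17) - 3 ≡ 11. → (17, 11)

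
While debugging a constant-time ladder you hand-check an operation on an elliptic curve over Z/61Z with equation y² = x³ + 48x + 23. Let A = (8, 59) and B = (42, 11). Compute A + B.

(8, 59) + (42, 11). λ = (11 - 59)/(42 - 8) ≡ 13/34 mod 61. 34⁻¹ ≡ 9 (mod 61) since 34·9 = 306 ≡ 1, so λ ≡ 56.
  x = λ² - 8 - 42 = 3136 - 50 ≡ 36; y = λ·(8 - 36) - 59 ≡ 20. → (36, 20)

(36, 20)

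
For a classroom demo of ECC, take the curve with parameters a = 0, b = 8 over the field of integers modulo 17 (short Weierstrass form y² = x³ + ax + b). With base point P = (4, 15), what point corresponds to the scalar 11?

Double-and-add on 11 = (1011)₂. Start with P = (4, 15) for the leading 1-bit.
double: tangent at (4, 15): λ = (3·4² + 0)/(2·15) ≡ 14/13. 13⁻¹ ≡ 4 (mod 17) since 13·4 = 52 ≡ 1, so λ ≡ 14·4 ≡ 5.
  x = λ² - 4 - 4 = 25 - 8 ≡ 0; y = λ·(4 - 0) - 15 ≡ 5. → (0, 5)
double: tangent at (0, 5): λ = (3·0² + 0)/(2·5) ≡ 0/10. 10⁻¹ ≡ 12 (mod 17), so λ ≡ 0·12 ≡ 0.
  x = λ² - 0 - 0 = 0 - 0 ≡ 0; y = λ·(0 - 0) - 5 ≡ 12. → (0, 12)
add P: (0, 12) + (4, 15). λ = (15 - 12)/(4 - 0) ≡ 3/4 mod 17. 4⁻¹ ≡ 13 (mod 17), so λ ≡ 5.
  x = λ² - 0 - 4 = 25 - 4 ≡ 4; y = λ·(0 - 4) - 12 ≡ 2. → (4, 2)
double: tangent at (4, 2): λ = (3·4² + 0)/(2·2) ≡ 14/4. 4⁻¹ ≡ 13 (mod 17) since 4·13 = 52 ≡ 1, so λ ≡ 14·13 ≡ 12.
  x = λ² - 4 - 4 = 144 - 8 ≡ 0; y = λ·(4 - 0) - 2 ≡ 12. → (0, 12)
add P: (0, 12) + (4, 15). λ = (15 - 12)/(4 - 0) ≡ 3/4 mod 17. 4⁻¹ ≡ 13 (mod 17) since 4·13 = 52 ≡ 1, so λ ≡ 5.
  x = λ² - 0 - 4 = 25 - 4 ≡ 4; y = λ·(0 - 4) - 12 ≡ 2. → (4, 2)

(4, 2)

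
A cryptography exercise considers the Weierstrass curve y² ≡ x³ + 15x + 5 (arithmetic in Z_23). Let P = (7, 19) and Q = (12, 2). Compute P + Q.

(22, 9)

(7, 19) + (12, 2). λ = (2 - 19)/(12 - 7) ≡ 6/5 mod 23. 5⁻¹ ≡ 14 (mod 23) since 5·14 = 70 ≡ 1, so λ ≡ 15.
  x = λ² - 7 - 12 = 225 - 19 ≡ 22; y = λ·(7 - 22) - 19 ≡ 9. → (22, 9)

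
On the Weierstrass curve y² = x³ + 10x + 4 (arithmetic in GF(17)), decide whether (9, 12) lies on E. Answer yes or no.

y² = 12² ≡ 8; x³ + 10x + 4 = 823 ≡ 7 (mod 17). 8 ≠ 7.

no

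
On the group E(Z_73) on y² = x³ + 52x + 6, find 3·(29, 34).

(37, 60)

Write G = (29, 34).
Repeated addition: build up to 3G.
2G: tangent at (29, 34): λ = (3·29² + 52)/(2·34) ≡ 20/68. 68⁻¹ ≡ 29 (mod 73) since 68·29 = 1972 ≡ 1, so λ ≡ 20·29 ≡ 69.
  x = λ² - 29 - 29 = 4761 - 58 ≡ 31; y = λ·(29 - 31) - 34 ≡ 47. → (31, 47)
3G: (31, 47) + (29, 34). λ = (34 - 47)/(29 - 31) ≡ 60/71 mod 73. 71⁻¹ ≡ 36 (mod 73), so λ ≡ 43.
  x = λ² - 31 - 29 = 1849 - 60 ≡ 37; y = λ·(31 - 37) - 47 ≡ 60. → (37, 60)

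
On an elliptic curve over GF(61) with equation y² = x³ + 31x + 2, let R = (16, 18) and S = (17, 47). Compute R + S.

(15, 11)

(16, 18) + (17, 47). λ = (47 - 18)/(17 - 16) ≡ 29/1 mod 61. 1⁻¹ ≡ 1 (mod 61), so λ ≡ 29.
  x = λ² - 16 - 17 = 841 - 33 ≡ 15; y = λ·(16 - 15) - 18 ≡ 11. → (15, 11)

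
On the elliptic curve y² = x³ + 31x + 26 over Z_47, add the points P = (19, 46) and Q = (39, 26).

(19, 46) + (39, 26). λ = (26 - 46)/(39 - 19) ≡ 27/20 mod 47. 20⁻¹ ≡ 40 (mod 47), so λ ≡ 46.
  x = λ² - 19 - 39 = 2116 - 58 ≡ 37; y = λ·(19 - 37) - 46 ≡ 19. → (37, 19)

(37, 19)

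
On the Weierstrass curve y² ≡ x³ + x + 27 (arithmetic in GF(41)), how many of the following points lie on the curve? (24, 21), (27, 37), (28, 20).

(24, 21): 21² ≡ 31, rhs ≡ 17 → off.
(27, 37): 37² ≡ 16, rhs ≡ 16 → on.
(28, 20): 20² ≡ 31, rhs ≡ 31 → on.

2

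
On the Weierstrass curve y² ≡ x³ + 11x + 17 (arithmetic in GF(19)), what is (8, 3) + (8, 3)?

(4, 12)

tangent at (8, 3): λ = (3·8² + 11)/(2·3) ≡ 13/6. 6⁻¹ ≡ 16 (mod 19), so λ ≡ 13·16 ≡ 18.
  x = λ² - 8 - 8 = 324 - 16 ≡ 4; y = λ·(8 - 4) - 3 ≡ 12. → (4, 12)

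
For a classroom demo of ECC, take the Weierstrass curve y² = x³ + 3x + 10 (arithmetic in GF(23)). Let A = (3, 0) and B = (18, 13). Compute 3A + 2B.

First 3A:
Repeated addition: build up to 3A.
2A: (3, 0) + (3, 0): same x and y₁ ≡ -y₂, so the sum is the point at infinity.
3A: the point at infinity + (3, 0) = (3, 0) (identity).
3A = (3, 0).
Next 2B:
Repeated addition: build up to 2B.
2B: tangent at (18, 13): λ = (3·18² + 3)/(2·13) ≡ 9/3. 3⁻¹ ≡ 8 (mod 23), so λ ≡ 9·8 ≡ 3.
  x = λ² - 18 - 18 = 9 - 36 ≡ 19; y = λ·(18 - 19) - 13 ≡ 7. → (19, 7)
2B = (19, 7).
Finally 3A + 2B:
(3, 0) + (19, 7). λ = (7 - 0)/(19 - 3) ≡ 7/16 mod 23. 16⁻¹ ≡ 13 (mod 23), so λ ≡ 22.
  x = λ² - 3 - 19 = 484 - 22 ≡ 2; y = λ·(3 - 2) - 0 ≡ 22. → (2, 22)

(2, 22)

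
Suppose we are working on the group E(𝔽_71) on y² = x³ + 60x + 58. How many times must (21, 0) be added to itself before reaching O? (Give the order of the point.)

2

2P: (21, 0) + (21, 0): same x and y₁ ≡ -y₂, so the sum is O.
2P = O, so the order is 2.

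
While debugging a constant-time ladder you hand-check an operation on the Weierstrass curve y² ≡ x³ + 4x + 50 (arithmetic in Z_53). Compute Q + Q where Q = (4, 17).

(29, 4)

tangent at (4, 17): λ = (3·4² + 4)/(2·17) ≡ 52/34. 34⁻¹ ≡ 39 (mod 53) since 34·39 = 1326 ≡ 1, so λ ≡ 52·39 ≡ 14.
  x = λ² - 4 - 4 = 196 - 8 ≡ 29; y = λ·(4 - 29) - 17 ≡ 4. → (29, 4)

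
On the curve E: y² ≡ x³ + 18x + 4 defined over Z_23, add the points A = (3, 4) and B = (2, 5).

(3, 4) + (2, 5). λ = (5 - 4)/(2 - 3) ≡ 1/22 mod 23. 22⁻¹ ≡ 22 (mod 23), so λ ≡ 22.
  x = λ² - 3 - 2 = 484 - 5 ≡ 19; y = λ·(3 - 19) - 4 ≡ 12. → (19, 12)

(19, 12)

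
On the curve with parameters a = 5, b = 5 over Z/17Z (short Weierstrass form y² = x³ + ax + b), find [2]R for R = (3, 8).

tangent at (3, 8): λ = (3·3² + 5)/(2·8) ≡ 15/16. 16⁻¹ ≡ 16 (mod 17), so λ ≡ 15·16 ≡ 2.
  x = λ² - 3 - 3 = 4 - 6 ≡ 15; y = λ·(3 - 15) - 8 ≡ 2. → (15, 2)

(15, 2)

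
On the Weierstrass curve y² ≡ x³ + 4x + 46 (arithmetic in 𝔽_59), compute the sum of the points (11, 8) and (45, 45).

(11, 8) + (45, 45). λ = (45 - 8)/(45 - 11) ≡ 37/34 mod 59. 34⁻¹ ≡ 33 (mod 59) since 34·33 = 1122 ≡ 1, so λ ≡ 41.
  x = λ² - 11 - 45 = 1681 - 56 ≡ 32; y = λ·(11 - 32) - 8 ≡ 16. → (32, 16)

(32, 16)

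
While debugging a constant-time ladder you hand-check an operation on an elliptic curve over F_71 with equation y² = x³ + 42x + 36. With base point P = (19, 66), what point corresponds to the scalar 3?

(47, 16)

Repeated addition: build up to 3P.
2P: tangent at (19, 66): λ = (3·19² + 42)/(2·66) ≡ 60/61. 61⁻¹ ≡ 7 (mod 71), so λ ≡ 60·7 ≡ 65.
  x = λ² - 19 - 19 = 4225 - 38 ≡ 69; y = λ·(19 - 69) - 66 ≡ 21. → (69, 21)
3P: (69, 21) + (19, 66). λ = (66 - 21)/(19 - 69) ≡ 45/21 mod 71. 21⁻¹ ≡ 44 (mod 71), so λ ≡ 63.
  x = λ² - 69 - 19 = 3969 - 88 ≡ 47; y = λ·(69 - 47) - 21 ≡ 16. → (47, 16)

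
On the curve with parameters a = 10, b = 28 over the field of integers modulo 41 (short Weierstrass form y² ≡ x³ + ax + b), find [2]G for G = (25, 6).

tangent at (25, 6): λ = (3·25² + 10)/(2·6) ≡ 40/12. 12⁻¹ ≡ 24 (mod 41), so λ ≡ 40·24 ≡ 17.
  x = λ² - 25 - 25 = 289 - 50 ≡ 34; y = λ·(25 - 34) - 6 ≡ 5. → (34, 5)

(34, 5)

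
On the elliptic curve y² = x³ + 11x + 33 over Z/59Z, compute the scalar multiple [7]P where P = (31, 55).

(31, 55)

Double-and-add on 7 = (111)₂. Start with P = (31, 55) for the leading 1-bit.
double: tangent at (31, 55): λ = (3·31² + 11)/(2·55) ≡ 3/51. 51⁻¹ ≡ 22 (mod 59), so λ ≡ 3·22 ≡ 7.
  x = λ² - 31 - 31 = 49 - 62 ≡ 46; y = λ·(31 - 46) - 55 ≡ 17. → (46, 17)
add P: (46, 17) + (31, 55). λ = (55 - 17)/(31 - 46) ≡ 38/44 mod 59. 44⁻¹ ≡ 55 (mod 59), so λ ≡ 25.
  x = λ² - 46 - 31 = 625 - 77 ≡ 17; y = λ·(46 - 17) - 17 ≡ 0. → (17, 0)
double: (17, 0) + (17, 0): same x and y₁ ≡ -y₂, so the sum is O.
add P: O + (31, 55) = (31, 55) (identity).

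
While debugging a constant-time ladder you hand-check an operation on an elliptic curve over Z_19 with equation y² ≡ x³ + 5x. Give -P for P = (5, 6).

-(5, 6) = (5, -6 mod 19) = (5, 13).

(5, 13)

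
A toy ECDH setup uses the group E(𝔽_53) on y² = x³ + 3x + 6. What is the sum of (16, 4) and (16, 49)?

O

The two points share x = 16 and their y-coordinates satisfy 4 + 49 ≡ 0 (mod 53), so they are inverses. Their sum is 𝒪.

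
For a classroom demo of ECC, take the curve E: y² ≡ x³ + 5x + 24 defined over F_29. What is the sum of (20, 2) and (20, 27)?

O

The two points share x = 20 and their y-coordinates satisfy 2 + 27 ≡ 0 (mod 29), so they are inverses. Their sum is O.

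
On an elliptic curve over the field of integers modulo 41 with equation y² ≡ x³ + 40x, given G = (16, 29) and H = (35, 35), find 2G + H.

(15, 30)

First 2G:
Repeated addition: build up to 2G.
2G: tangent at (16, 29): λ = (3·16² + 40)/(2·29) ≡ 29/17. 17⁻¹ ≡ 29 (mod 41) since 17·29 = 493 ≡ 1, so λ ≡ 29·29 ≡ 21.
  x = λ² - 16 - 16 = 441 - 32 ≡ 40; y = λ·(16 - 40) - 29 ≡ 0. → (40, 0)
2G = (40, 0).
Finally 2G + H:
(40, 0) + (35, 35). λ = (35 - 0)/(35 - 40) ≡ 35/36 mod 41. 36⁻¹ ≡ 8 (mod 41), so λ ≡ 34.
  x = λ² - 40 - 35 = 1156 - 75 ≡ 15; y = λ·(40 - 15) - 0 ≡ 30. → (15, 30)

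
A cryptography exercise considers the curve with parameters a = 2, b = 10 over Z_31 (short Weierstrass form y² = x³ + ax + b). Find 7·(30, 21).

(18, 22)

Write P = (30, 21).
Repeated addition: build up to 7P.
2P: tangent at (30, 21): λ = (3·30² + 2)/(2·21) ≡ 5/11. 11⁻¹ ≡ 17 (mod 31), so λ ≡ 5·17 ≡ 23.
  x = λ² - 30 - 30 = 529 - 60 ≡ 4; y = λ·(30 - 4) - 21 ≡ 19. → (4, 19)
3P: (4, 19) + (30, 21). λ = (21 - 19)/(30 - 4) ≡ 2/26 mod 31. 26⁻¹ ≡ 6 (mod 31), so λ ≡ 12.
  x = λ² - 4 - 30 = 144 - 34 ≡ 17; y = λ·(4 - 17) - 19 ≡ 11. → (17, 11)
4P: (17, 11) + (30, 21). λ = (21 - 11)/(30 - 17) ≡ 10/13 mod 31. 13⁻¹ ≡ 12 (mod 31), so λ ≡ 27.
  x = λ² - 17 - 30 = 729 - 47 ≡ 0; y = λ·(17 - 0) - 11 ≡ 14. → (0, 14)
5P: (0, 14) + (30, 21). λ = (21 - 14)/(30 - 0) ≡ 7/30 mod 31. 30⁻¹ ≡ 30 (mod 31), so λ ≡ 24.
  x = λ² - 0 - 30 = 576 - 30 ≡ 19; y = λ·(0 - 19) - 14 ≡ 26. → (19, 26)
6P: (19, 26) + (30, 21). λ = (21 - 26)/(30 - 19) ≡ 26/11 mod 31. 11⁻¹ ≡ 17 (mod 31), so λ ≡ 8.
  x = λ² - 19 - 30 = 64 - 49 ≡ 15; y = λ·(19 - 15) - 26 ≡ 6. → (15, 6)
7P: (15, 6) + (30, 21). λ = (21 - 6)/(30 - 15) ≡ 15/15 mod 31. 15⁻¹ ≡ 29 (mod 31), so λ ≡ 1.
  x = λ² - 15 - 30 = 1 - 45 ≡ 18; y = λ·(15 - 18) - 6 ≡ 22. → (18, 22)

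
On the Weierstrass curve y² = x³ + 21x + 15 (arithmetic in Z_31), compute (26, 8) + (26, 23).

O

The two points share x = 26 and their y-coordinates satisfy 8 + 23 ≡ 0 (mod 31), so they are inverses. Their sum is O.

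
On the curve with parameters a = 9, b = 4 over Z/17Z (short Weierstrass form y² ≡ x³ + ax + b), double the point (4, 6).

(5, 2)

tangent at (4, 6): λ = (3·4² + 9)/(2·6) ≡ 6/12. 12⁻¹ ≡ 10 (mod 17), so λ ≡ 6·10 ≡ 9.
  x = λ² - 4 - 4 = 81 - 8 ≡ 5; y = λ·(4 - 5) - 6 ≡ 2. → (5, 2)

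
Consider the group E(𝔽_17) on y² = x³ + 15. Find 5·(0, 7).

(0, 10)

Write Q = (0, 7).
Double-and-add on 5 = (101)₂. Start with Q = (0, 7) for the leading 1-bit.
double: tangent at (0, 7): λ = (3·0² + 0)/(2·7) ≡ 0/14. 14⁻¹ ≡ 11 (mod 17), so λ ≡ 0·11 ≡ 0.
  x = λ² - 0 - 0 = 0 - 0 ≡ 0; y = λ·(0 - 0) - 7 ≡ 10. → (0, 10)
double: tangent at (0, 10): λ = (3·0² + 0)/(2·10) ≡ 0/3. 3⁻¹ ≡ 6 (mod 17) since 3·6 = 18 ≡ 1, so λ ≡ 0·6 ≡ 0.
  x = λ² - 0 - 0 = 0 - 0 ≡ 0; y = λ·(0 - 0) - 10 ≡ 7. → (0, 7)
add Q: tangent at (0, 7): λ = (3·0² + 0)/(2·7) ≡ 0/14. 14⁻¹ ≡ 11 (mod 17) since 14·11 = 154 ≡ 1, so λ ≡ 0·11 ≡ 0.
  x = λ² - 0 - 0 = 0 - 0 ≡ 0; y = λ·(0 - 0) - 7 ≡ 10. → (0, 10)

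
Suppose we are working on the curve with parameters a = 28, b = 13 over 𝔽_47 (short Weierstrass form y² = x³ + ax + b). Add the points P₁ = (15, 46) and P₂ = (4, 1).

(9, 17)

(15, 46) + (4, 1). λ = (1 - 46)/(4 - 15) ≡ 2/36 mod 47. 36⁻¹ ≡ 17 (mod 47) since 36·17 = 612 ≡ 1, so λ ≡ 34.
  x = λ² - 15 - 4 = 1156 - 19 ≡ 9; y = λ·(15 - 9) - 46 ≡ 17. → (9, 17)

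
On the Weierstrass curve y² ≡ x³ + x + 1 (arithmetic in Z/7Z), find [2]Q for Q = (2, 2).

(0, 1)

tangent at (2, 2): λ = (3·2² + 1)/(2·2) ≡ 6/4. 4⁻¹ ≡ 2 (mod 7) since 4·2 = 8 ≡ 1, so λ ≡ 6·2 ≡ 5.
  x = λ² - 2 - 2 = 25 - 4 ≡ 0; y = λ·(2 - 0) - 2 ≡ 1. → (0, 1)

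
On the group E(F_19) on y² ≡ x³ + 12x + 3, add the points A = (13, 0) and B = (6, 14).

(13, 0) + (6, 14). λ = (14 - 0)/(6 - 13) ≡ 14/12 mod 19. 12⁻¹ ≡ 8 (mod 19), so λ ≡ 17.
  x = λ² - 13 - 6 = 289 - 19 ≡ 4; y = λ·(13 - 4) - 0 ≡ 1. → (4, 1)

(4, 1)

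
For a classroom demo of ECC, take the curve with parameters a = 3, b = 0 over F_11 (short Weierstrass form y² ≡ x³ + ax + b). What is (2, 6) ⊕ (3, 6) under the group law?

(6, 5)

(2, 6) + (3, 6). λ = (6 - 6)/(3 - 2) ≡ 0/1 mod 11. 1⁻¹ ≡ 1 (mod 11), so λ ≡ 0.
  x = λ² - 2 - 3 = 0 - 5 ≡ 6; y = λ·(2 - 6) - 6 ≡ 5. → (6, 5)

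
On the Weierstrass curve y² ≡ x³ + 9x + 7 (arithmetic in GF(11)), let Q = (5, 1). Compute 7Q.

(5, 1)

Repeated addition: build up to 7Q.
2Q: tangent at (5, 1): λ = (3·5² + 9)/(2·1) ≡ 7/2. 2⁻¹ ≡ 6 (mod 11) since 2·6 = 12 ≡ 1, so λ ≡ 7·6 ≡ 9.
  x = λ² - 5 - 5 = 81 - 10 ≡ 5; y = λ·(5 - 5) - 1 ≡ 10. → (5, 10)
3Q: (5, 10) + (5, 1): same x and y₁ ≡ -y₂, so the sum is O.
4Q: O + (5, 1) = (5, 1) (identity).
5Q: tangent at (5, 1): λ = (3·5² + 9)/(2·1) ≡ 7/2. 2⁻¹ ≡ 6 (mod 11), so λ ≡ 7·6 ≡ 9.
  x = λ² - 5 - 5 = 81 - 10 ≡ 5; y = λ·(5 - 5) - 1 ≡ 10. → (5, 10)
6Q: (5, 10) + (5, 1): same x and y₁ ≡ -y₂, so the sum is O.
7Q: O + (5, 1) = (5, 1) (identity).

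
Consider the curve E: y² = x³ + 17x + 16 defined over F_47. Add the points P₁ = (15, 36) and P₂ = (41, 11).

(44, 19)

(15, 36) + (41, 11). λ = (11 - 36)/(41 - 15) ≡ 22/26 mod 47. 26⁻¹ ≡ 38 (mod 47), so λ ≡ 37.
  x = λ² - 15 - 41 = 1369 - 56 ≡ 44; y = λ·(15 - 44) - 36 ≡ 19. → (44, 19)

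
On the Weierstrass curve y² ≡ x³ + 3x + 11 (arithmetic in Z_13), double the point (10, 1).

(10, 12)

tangent at (10, 1): λ = (3·10² + 3)/(2·1) ≡ 4/2. 2⁻¹ ≡ 7 (mod 13), so λ ≡ 4·7 ≡ 2.
  x = λ² - 10 - 10 = 4 - 20 ≡ 10; y = λ·(10 - 10) - 1 ≡ 12. → (10, 12)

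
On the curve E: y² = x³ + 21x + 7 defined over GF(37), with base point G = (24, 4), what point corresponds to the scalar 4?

Double-and-add on 4 = (100)₂. Start with G = (24, 4) for the leading 1-bit.
double: tangent at (24, 4): λ = (3·24² + 21)/(2·4) ≡ 10/8. 8⁻¹ ≡ 14 (mod 37) since 8·14 = 112 ≡ 1, so λ ≡ 10·14 ≡ 29.
  x = λ² - 24 - 24 = 841 - 48 ≡ 16; y = λ·(24 - 16) - 4 ≡ 6. → (16, 6)
double: tangent at (16, 6): λ = (3·16² + 21)/(2·6) ≡ 12/12. 12⁻¹ ≡ 34 (mod 37) since 12·34 = 408 ≡ 1, so λ ≡ 12·34 ≡ 1.
  x = λ² - 16 - 16 = 1 - 32 ≡ 6; y = λ·(16 - 6) - 6 ≡ 4. → (6, 4)

(6, 4)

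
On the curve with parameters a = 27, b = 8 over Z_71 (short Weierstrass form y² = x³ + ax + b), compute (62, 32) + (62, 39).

O

The two points share x = 62 and their y-coordinates satisfy 32 + 39 ≡ 0 (mod 71), so they are inverses. Their sum is O.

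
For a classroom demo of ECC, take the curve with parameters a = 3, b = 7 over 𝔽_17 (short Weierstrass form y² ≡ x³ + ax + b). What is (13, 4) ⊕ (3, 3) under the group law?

(9, 10)

(13, 4) + (3, 3). λ = (3 - 4)/(3 - 13) ≡ 16/7 mod 17. 7⁻¹ ≡ 5 (mod 17) since 7·5 = 35 ≡ 1, so λ ≡ 12.
  x = λ² - 13 - 3 = 144 - 16 ≡ 9; y = λ·(13 - 9) - 4 ≡ 10. → (9, 10)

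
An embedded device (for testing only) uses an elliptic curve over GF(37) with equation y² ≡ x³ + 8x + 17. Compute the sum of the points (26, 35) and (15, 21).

(23, 26)

(26, 35) + (15, 21). λ = (21 - 35)/(15 - 26) ≡ 23/26 mod 37. 26⁻¹ ≡ 10 (mod 37) since 26·10 = 260 ≡ 1, so λ ≡ 8.
  x = λ² - 26 - 15 = 64 - 41 ≡ 23; y = λ·(26 - 23) - 35 ≡ 26. → (23, 26)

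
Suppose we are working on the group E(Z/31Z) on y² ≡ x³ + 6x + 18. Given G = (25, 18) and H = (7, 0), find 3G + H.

(2, 10)

First 3G:
Repeated addition: build up to 3G.
2G: tangent at (25, 18): λ = (3·25² + 6)/(2·18) ≡ 21/5. 5⁻¹ ≡ 25 (mod 31), so λ ≡ 21·25 ≡ 29.
  x = λ² - 25 - 25 = 841 - 50 ≡ 16; y = λ·(25 - 16) - 18 ≡ 26. → (16, 26)
3G: (16, 26) + (25, 18). λ = (18 - 26)/(25 - 16) ≡ 23/9 mod 31. 9⁻¹ ≡ 7 (mod 31) since 9·7 = 63 ≡ 1, so λ ≡ 6.
  x = λ² - 16 - 25 = 36 - 41 ≡ 26; y = λ·(16 - 26) - 26 ≡ 7. → (26, 7)
3G = (26, 7).
Finally 3G + H:
(26, 7) + (7, 0). λ = (0 - 7)/(7 - 26) ≡ 24/12 mod 31. 12⁻¹ ≡ 13 (mod 31), so λ ≡ 2.
  x = λ² - 26 - 7 = 4 - 33 ≡ 2; y = λ·(26 - 2) - 7 ≡ 10. → (2, 10)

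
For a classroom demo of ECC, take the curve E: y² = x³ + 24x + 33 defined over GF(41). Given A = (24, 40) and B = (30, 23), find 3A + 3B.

(22, 4)

First 3A:
Repeated addition: build up to 3A.
2A: tangent at (24, 40): λ = (3·24² + 24)/(2·40) ≡ 30/39. 39⁻¹ ≡ 20 (mod 41) since 39·20 = 780 ≡ 1, so λ ≡ 30·20 ≡ 26.
  x = λ² - 24 - 24 = 676 - 48 ≡ 13; y = λ·(24 - 13) - 40 ≡ 0. → (13, 0)
3A: (13, 0) + (24, 40). λ = (40 - 0)/(24 - 13) ≡ 40/11 mod 41. 11⁻¹ ≡ 15 (mod 41), so λ ≡ 26.
  x = λ² - 13 - 24 = 676 - 37 ≡ 24; y = λ·(13 - 24) - 0 ≡ 1. → (24, 1)
3A = (24, 1).
Next 3B:
Repeated addition: build up to 3B.
2B: tangent at (30, 23): λ = (3·30² + 24)/(2·23) ≡ 18/5. 5⁻¹ ≡ 33 (mod 41), so λ ≡ 18·33 ≡ 20.
  x = λ² - 30 - 30 = 400 - 60 ≡ 12; y = λ·(30 - 12) - 23 ≡ 9. → (12, 9)
3B: (12, 9) + (30, 23). λ = (23 - 9)/(30 - 12) ≡ 14/18 mod 41. 18⁻¹ ≡ 16 (mod 41) since 18·16 = 288 ≡ 1, so λ ≡ 19.
  x = λ² - 12 - 30 = 361 - 42 ≡ 32; y = λ·(12 - 32) - 9 ≡ 21. → (32, 21)
3B = (32, 21).
Finally 3A + 3B:
(24, 1) + (32, 21). λ = (21 - 1)/(32 - 24) ≡ 20/8 mod 41. 8⁻¹ ≡ 36 (mod 41), so λ ≡ 23.
  x = λ² - 24 - 32 = 529 - 56 ≡ 22; y = λ·(24 - 22) - 1 ≡ 4. → (22, 4)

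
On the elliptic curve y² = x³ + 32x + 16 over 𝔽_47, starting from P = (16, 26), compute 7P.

(0, 43)

Repeated addition: build up to 7P.
2P: tangent at (16, 26): λ = (3·16² + 32)/(2·26) ≡ 1/5. 5⁻¹ ≡ 19 (mod 47) since 5·19 = 95 ≡ 1, so λ ≡ 1·19 ≡ 19.
  x = λ² - 16 - 16 = 361 - 32 ≡ 0; y = λ·(16 - 0) - 26 ≡ 43. → (0, 43)
3P: (0, 43) + (16, 26). λ = (26 - 43)/(16 - 0) ≡ 30/16 mod 47. 16⁻¹ ≡ 3 (mod 47) since 16·3 = 48 ≡ 1, so λ ≡ 43.
  x = λ² - 0 - 16 = 1849 - 16 ≡ 0; y = λ·(0 - 0) - 43 ≡ 4. → (0, 4)
4P: (0, 4) + (16, 26). λ = (26 - 4)/(16 - 0) ≡ 22/16 mod 47. 16⁻¹ ≡ 3 (mod 47) since 16·3 = 48 ≡ 1, so λ ≡ 19.
  x = λ² - 0 - 16 = 361 - 16 ≡ 16; y = λ·(0 - 16) - 4 ≡ 21. → (16, 21)
5P: (16, 21) + (16, 26): same x and y₁ ≡ -y₂, so the sum is 𝒪.
6P: 𝒪 + (16, 26) = (16, 26) (identity).
7P: tangent at (16, 26): λ = (3·16² + 32)/(2·26) ≡ 1/5. 5⁻¹ ≡ 19 (mod 47), so λ ≡ 1·19 ≡ 19.
  x = λ² - 16 - 16 = 361 - 32 ≡ 0; y = λ·(16 - 0) - 26 ≡ 43. → (0, 43)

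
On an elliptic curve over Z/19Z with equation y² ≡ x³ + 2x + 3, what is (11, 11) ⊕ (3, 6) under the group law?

(14, 18)

(11, 11) + (3, 6). λ = (6 - 11)/(3 - 11) ≡ 14/11 mod 19. 11⁻¹ ≡ 7 (mod 19), so λ ≡ 3.
  x = λ² - 11 - 3 = 9 - 14 ≡ 14; y = λ·(11 - 14) - 11 ≡ 18. → (14, 18)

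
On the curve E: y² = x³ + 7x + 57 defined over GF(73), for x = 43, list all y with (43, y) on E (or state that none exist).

21, 52

x³ + 7x + 57 = 79865 ≡ 3 (mod 73).
Square roots of 3 mod 73: 21 and 52 (since 21² = 441 ≡ 3).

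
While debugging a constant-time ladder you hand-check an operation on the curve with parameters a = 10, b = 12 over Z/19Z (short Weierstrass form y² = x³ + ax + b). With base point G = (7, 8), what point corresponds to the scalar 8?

(11, 3)

Double-and-add on 8 = (1000)₂. Start with G = (7, 8) for the leading 1-bit.
double: tangent at (7, 8): λ = (3·7² + 10)/(2·8) ≡ 5/16. 16⁻¹ ≡ 6 (mod 19), so λ ≡ 5·6 ≡ 11.
  x = λ² - 7 - 7 = 121 - 14 ≡ 12; y = λ·(7 - 12) - 8 ≡ 13. → (12, 13)
double: tangent at (12, 13): λ = (3·12² + 10)/(2·13) ≡ 5/7. 7⁻¹ ≡ 11 (mod 19), so λ ≡ 5·11 ≡ 17.
  x = λ² - 12 - 12 = 289 - 24 ≡ 18; y = λ·(12 - 18) - 13 ≡ 18. → (18, 18)
double: tangent at (18, 18): λ = (3·18² + 10)/(2·18) ≡ 13/17. 17⁻¹ ≡ 9 (mod 19), so λ ≡ 13·9 ≡ 3.
  x = λ² - 18 - 18 = 9 - 36 ≡ 11; y = λ·(18 - 11) - 18 ≡ 3. → (11, 3)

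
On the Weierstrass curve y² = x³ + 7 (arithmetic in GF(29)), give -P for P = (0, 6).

-(0, 6) = (0, -6 mod 29) = (0, 23).

(0, 23)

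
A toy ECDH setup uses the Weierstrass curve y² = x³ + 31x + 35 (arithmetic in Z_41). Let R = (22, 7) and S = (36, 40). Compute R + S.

(26, 7)

(22, 7) + (36, 40). λ = (40 - 7)/(36 - 22) ≡ 33/14 mod 41. 14⁻¹ ≡ 3 (mod 41), so λ ≡ 17.
  x = λ² - 22 - 36 = 289 - 58 ≡ 26; y = λ·(22 - 26) - 7 ≡ 7. → (26, 7)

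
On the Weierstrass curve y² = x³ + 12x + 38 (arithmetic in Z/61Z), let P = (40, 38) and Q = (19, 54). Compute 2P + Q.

First 2P:
Repeated addition: build up to 2P.
2P: tangent at (40, 38): λ = (3·40² + 12)/(2·38) ≡ 54/15. 15⁻¹ ≡ 57 (mod 61) since 15·57 = 855 ≡ 1, so λ ≡ 54·57 ≡ 28.
  x = λ² - 40 - 40 = 784 - 80 ≡ 33; y = λ·(40 - 33) - 38 ≡ 36. → (33, 36)
2P = (33, 36).
Finally 2P + Q:
(33, 36) + (19, 54). λ = (54 - 36)/(19 - 33) ≡ 18/47 mod 61. 47⁻¹ ≡ 13 (mod 61) since 47·13 = 611 ≡ 1, so λ ≡ 51.
  x = λ² - 33 - 19 = 2601 - 52 ≡ 48; y = λ·(33 - 48) - 36 ≡ 53. → (48, 53)

(48, 53)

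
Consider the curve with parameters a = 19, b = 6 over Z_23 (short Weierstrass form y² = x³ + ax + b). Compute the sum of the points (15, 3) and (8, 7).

(15, 3) + (8, 7). λ = (7 - 3)/(8 - 15) ≡ 4/16 mod 23. 16⁻¹ ≡ 13 (mod 23), so λ ≡ 6.
  x = λ² - 15 - 8 = 36 - 23 ≡ 13; y = λ·(15 - 13) - 3 ≡ 9. → (13, 9)

(13, 9)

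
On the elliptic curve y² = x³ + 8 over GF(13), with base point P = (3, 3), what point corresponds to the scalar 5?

Repeated addition: build up to 5P.
2P: tangent at (3, 3): λ = (3·3² + 0)/(2·3) ≡ 1/6. 6⁻¹ ≡ 11 (mod 13), so λ ≡ 1·11 ≡ 11.
  x = λ² - 3 - 3 = 121 - 6 ≡ 11; y = λ·(3 - 11) - 3 ≡ 0. → (11, 0)
3P: (11, 0) + (3, 3). λ = (3 - 0)/(3 - 11) ≡ 3/5 mod 13. 5⁻¹ ≡ 8 (mod 13), so λ ≡ 11.
  x = λ² - 11 - 3 = 121 - 14 ≡ 3; y = λ·(11 - 3) - 0 ≡ 10. → (3, 10)
4P: (3, 10) + (3, 3): same x and y₁ ≡ -y₂, so the sum is O.
5P: O + (3, 3) = (3, 3) (identity).

(3, 3)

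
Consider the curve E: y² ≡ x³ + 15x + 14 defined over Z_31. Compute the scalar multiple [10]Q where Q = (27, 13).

Repeated addition: build up to 10Q.
2Q: tangent at (27, 13): λ = (3·27² + 15)/(2·13) ≡ 1/26. 26⁻¹ ≡ 6 (mod 31), so λ ≡ 1·6 ≡ 6.
  x = λ² - 27 - 27 = 36 - 54 ≡ 13; y = λ·(27 - 13) - 13 ≡ 9. → (13, 9)
3Q: (13, 9) + (27, 13). λ = (13 - 9)/(27 - 13) ≡ 4/14 mod 31. 14⁻¹ ≡ 20 (mod 31) since 14·20 = 280 ≡ 1, so λ ≡ 18.
  x = λ² - 13 - 27 = 324 - 40 ≡ 5; y = λ·(13 - 5) - 9 ≡ 11. → (5, 11)
4Q: (5, 11) + (27, 13). λ = (13 - 11)/(27 - 5) ≡ 2/22 mod 31. 22⁻¹ ≡ 24 (mod 31), so λ ≡ 17.
  x = λ² - 5 - 27 = 289 - 32 ≡ 9; y = λ·(5 - 9) - 11 ≡ 14. → (9, 14)
5Q: (9, 14) + (27, 13). λ = (13 - 14)/(27 - 9) ≡ 30/18 mod 31. 18⁻¹ ≡ 19 (mod 31), so λ ≡ 12.
  x = λ² - 9 - 27 = 144 - 36 ≡ 15; y = λ·(9 - 15) - 14 ≡ 7. → (15, 7)
6Q: (15, 7) + (27, 13). λ = (13 - 7)/(27 - 15) ≡ 6/12 mod 31. 12⁻¹ ≡ 13 (mod 31), so λ ≡ 16.
  x = λ² - 15 - 27 = 256 - 42 ≡ 28; y = λ·(15 - 28) - 7 ≡ 2. → (28, 2)
7Q: (28, 2) + (27, 13). λ = (13 - 2)/(27 - 28) ≡ 11/30 mod 31. 30⁻¹ ≡ 30 (mod 31) since 30·30 = 900 ≡ 1, so λ ≡ 20.
  x = λ² - 28 - 27 = 400 - 55 ≡ 4; y = λ·(28 - 4) - 2 ≡ 13. → (4, 13)
8Q: (4, 13) + (27, 13). λ = (13 - 13)/(27 - 4) ≡ 0/23 mod 31. 23⁻¹ ≡ 27 (mod 31), so λ ≡ 0.
  x = λ² - 4 - 27 = 0 - 31 ≡ 0; y = λ·(4 - 0) - 13 ≡ 18. → (0, 18)
9Q: (0, 18) + (27, 13). λ = (13 - 18)/(27 - 0) ≡ 26/27 mod 31. 27⁻¹ ≡ 23 (mod 31), so λ ≡ 9.
  x = λ² - 0 - 27 = 81 - 27 ≡ 23; y = λ·(0 - 23) - 18 ≡ 23. → (23, 23)
10Q: (23, 23) + (27, 13). λ = (13 - 23)/(27 - 23) ≡ 21/4 mod 31. 4⁻¹ ≡ 8 (mod 31), so λ ≡ 13.
  x = λ² - 23 - 27 = 169 - 50 ≡ 26; y = λ·(23 - 26) - 23 ≡ 0. → (26, 0)

(26, 0)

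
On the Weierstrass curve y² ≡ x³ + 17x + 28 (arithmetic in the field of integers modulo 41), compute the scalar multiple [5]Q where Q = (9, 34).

Double-and-add on 5 = (101)₂. Start with Q = (9, 34) for the leading 1-bit.
double: tangent at (9, 34): λ = (3·9² + 17)/(2·34) ≡ 14/27. 27⁻¹ ≡ 38 (mod 41), so λ ≡ 14·38 ≡ 40.
  x = λ² - 9 - 9 = 1600 - 18 ≡ 24; y = λ·(9 - 24) - 34 ≡ 22. → (24, 22)
double: tangent at (24, 22): λ = (3·24² + 17)/(2·22) ≡ 23/3. 3⁻¹ ≡ 14 (mod 41), so λ ≡ 23·14 ≡ 35.
  x = λ² - 24 - 24 = 1225 - 48 ≡ 29; y = λ·(24 - 29) - 22 ≡ 8. → (29, 8)
add Q: (29, 8) + (9, 34). λ = (34 - 8)/(9 - 29) ≡ 26/21 mod 41. 21⁻¹ ≡ 2 (mod 41), so λ ≡ 11.
  x = λ² - 29 - 9 = 121 - 38 ≡ 1; y = λ·(29 - 1) - 8 ≡ 13. → (1, 13)

(1, 13)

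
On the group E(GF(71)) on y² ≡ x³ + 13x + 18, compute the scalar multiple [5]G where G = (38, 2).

Repeated addition: build up to 5G.
2G: tangent at (38, 2): λ = (3·38² + 13)/(2·2) ≡ 14/4. 4⁻¹ ≡ 18 (mod 71), so λ ≡ 14·18 ≡ 39.
  x = λ² - 38 - 38 = 1521 - 76 ≡ 25; y = λ·(38 - 25) - 2 ≡ 8. → (25, 8)
3G: (25, 8) + (38, 2). λ = (2 - 8)/(38 - 25) ≡ 65/13 mod 71. 13⁻¹ ≡ 11 (mod 71), so λ ≡ 5.
  x = λ² - 25 - 38 = 25 - 63 ≡ 33; y = λ·(25 - 33) - 8 ≡ 23. → (33, 23)
4G: (33, 23) + (38, 2). λ = (2 - 23)/(38 - 33) ≡ 50/5 mod 71. 5⁻¹ ≡ 57 (mod 71) since 5·57 = 285 ≡ 1, so λ ≡ 10.
  x = λ² - 33 - 38 = 100 - 71 ≡ 29; y = λ·(33 - 29) - 23 ≡ 17. → (29, 17)
5G: (29, 17) + (38, 2). λ = (2 - 17)/(38 - 29) ≡ 56/9 mod 71. 9⁻¹ ≡ 8 (mod 71), so λ ≡ 22.
  x = λ² - 29 - 38 = 484 - 67 ≡ 62; y = λ·(29 - 62) - 17 ≡ 38. → (62, 38)

(62, 38)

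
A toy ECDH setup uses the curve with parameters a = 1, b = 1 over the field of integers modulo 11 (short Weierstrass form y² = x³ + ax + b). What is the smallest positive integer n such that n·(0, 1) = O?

2P: tangent at (0, 1): λ = (3·0² + 1)/(2·1) ≡ 1/2. 2⁻¹ ≡ 6 (mod 11) since 2·6 = 12 ≡ 1, so λ ≡ 1·6 ≡ 6.
  x = λ² - 0 - 0 = 36 - 0 ≡ 3; y = λ·(0 - 3) - 1 ≡ 3. → (3, 3)
3P: (3, 3) + (0, 1). λ = (1 - 3)/(0 - 3) ≡ 9/8 mod 11. 8⁻¹ ≡ 7 (mod 11), so λ ≡ 8.
  x = λ² - 3 - 0 = 64 - 3 ≡ 6; y = λ·(3 - 6) - 3 ≡ 6. → (6, 6)
4P: (6, 6) + (0, 1). λ = (1 - 6)/(0 - 6) ≡ 6/5 mod 11. 5⁻¹ ≡ 9 (mod 11) since 5·9 = 45 ≡ 1, so λ ≡ 10.
  x = λ² - 6 - 0 = 100 - 6 ≡ 6; y = λ·(6 - 6) - 6 ≡ 5. → (6, 5)
5P: (6, 5) + (0, 1). λ = (1 - 5)/(0 - 6) ≡ 7/5 mod 11. 5⁻¹ ≡ 9 (mod 11), so λ ≡ 8.
  x = λ² - 6 - 0 = 64 - 6 ≡ 3; y = λ·(6 - 3) - 5 ≡ 8. → (3, 8)
6P: (3, 8) + (0, 1). λ = (1 - 8)/(0 - 3) ≡ 4/8 mod 11. 8⁻¹ ≡ 7 (mod 11) since 8·7 = 56 ≡ 1, so λ ≡ 6.
  x = λ² - 3 - 0 = 36 - 3 ≡ 0; y = λ·(3 - 0) - 8 ≡ 10. → (0, 10)
7P: (0, 10) + (0, 1): same x and y₁ ≡ -y₂, so the sum is O.
7P = O, so the order is 7.

7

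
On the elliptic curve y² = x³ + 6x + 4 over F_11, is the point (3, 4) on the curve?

yes

y² = 4² ≡ 5; x³ + 6x + 4 = 49 ≡ 5 (mod 11). 5 = 5.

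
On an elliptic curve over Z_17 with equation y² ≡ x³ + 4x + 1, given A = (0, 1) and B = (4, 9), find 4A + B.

(4, 8)

First 4A:
Double-and-add on 4 = (100)₂. Start with A = (0, 1) for the leading 1-bit.
double: tangent at (0, 1): λ = (3·0² + 4)/(2·1) ≡ 4/2. 2⁻¹ ≡ 9 (mod 17) since 2·9 = 18 ≡ 1, so λ ≡ 4·9 ≡ 2.
  x = λ² - 0 - 0 = 4 - 0 ≡ 4; y = λ·(0 - 4) - 1 ≡ 8. → (4, 8)
double: tangent at (4, 8): λ = (3·4² + 4)/(2·8) ≡ 1/16. 16⁻¹ ≡ 16 (mod 17), so λ ≡ 1·16 ≡ 16.
  x = λ² - 4 - 4 = 256 - 8 ≡ 10; y = λ·(4 - 10) - 8 ≡ 15. → (10, 15)
4A = (10, 15).
Finally 4A + B:
(10, 15) + (4, 9). λ = (9 - 15)/(4 - 10) ≡ 11/11 mod 17. 11⁻¹ ≡ 14 (mod 17), so λ ≡ 1.
  x = λ² - 10 - 4 = 1 - 14 ≡ 4; y = λ·(10 - 4) - 15 ≡ 8. → (4, 8)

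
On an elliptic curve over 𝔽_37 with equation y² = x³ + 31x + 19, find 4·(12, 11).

(29, 31)

Write P = (12, 11).
Double-and-add on 4 = (100)₂. Start with P = (12, 11) for the leading 1-bit.
double: tangent at (12, 11): λ = (3·12² + 31)/(2·11) ≡ 19/22. 22⁻¹ ≡ 32 (mod 37), so λ ≡ 19·32 ≡ 16.
  x = λ² - 12 - 12 = 256 - 24 ≡ 10; y = λ·(12 - 10) - 11 ≡ 21. → (10, 21)
double: tangent at (10, 21): λ = (3·10² + 31)/(2·21) ≡ 35/5. 5⁻¹ ≡ 15 (mod 37), so λ ≡ 35·15 ≡ 7.
  x = λ² - 10 - 10 = 49 - 20 ≡ 29; y = λ·(10 - 29) - 21 ≡ 31. → (29, 31)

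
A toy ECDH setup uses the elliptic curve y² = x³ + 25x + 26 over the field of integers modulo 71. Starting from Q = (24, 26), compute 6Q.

(3, 25)

Double-and-add on 6 = (110)₂. Start with Q = (24, 26) for the leading 1-bit.
double: tangent at (24, 26): λ = (3·24² + 25)/(2·26) ≡ 49/52. 52⁻¹ ≡ 56 (mod 71), so λ ≡ 49·56 ≡ 46.
  x = λ² - 24 - 24 = 2116 - 48 ≡ 9; y = λ·(24 - 9) - 26 ≡ 25. → (9, 25)
add Q: (9, 25) + (24, 26). λ = (26 - 25)/(24 - 9) ≡ 1/15 mod 71. 15⁻¹ ≡ 19 (mod 71) since 15·19 = 285 ≡ 1, so λ ≡ 19.
  x = λ² - 9 - 24 = 361 - 33 ≡ 44; y = λ·(9 - 44) - 25 ≡ 20. → (44, 20)
double: tangent at (44, 20): λ = (3·44² + 25)/(2·20) ≡ 11/40. 40⁻¹ ≡ 16 (mod 71), so λ ≡ 11·16 ≡ 34.
  x = λ² - 44 - 44 = 1156 - 88 ≡ 3; y = λ·(44 - 3) - 20 ≡ 25. → (3, 25)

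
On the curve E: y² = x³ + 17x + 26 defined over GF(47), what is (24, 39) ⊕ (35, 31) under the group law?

(13, 0)

(24, 39) + (35, 31). λ = (31 - 39)/(35 - 24) ≡ 39/11 mod 47. 11⁻¹ ≡ 30 (mod 47) since 11·30 = 330 ≡ 1, so λ ≡ 42.
  x = λ² - 24 - 35 = 1764 - 59 ≡ 13; y = λ·(24 - 13) - 39 ≡ 0. → (13, 0)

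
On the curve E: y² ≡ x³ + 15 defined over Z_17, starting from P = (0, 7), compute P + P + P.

O

Repeated addition: build up to 3P.
2P: tangent at (0, 7): λ = (3·0² + 0)/(2·7) ≡ 0/14. 14⁻¹ ≡ 11 (mod 17), so λ ≡ 0·11 ≡ 0.
  x = λ² - 0 - 0 = 0 - 0 ≡ 0; y = λ·(0 - 0) - 7 ≡ 10. → (0, 10)
3P: (0, 10) + (0, 7): same x and y₁ ≡ -y₂, so the sum is ∞.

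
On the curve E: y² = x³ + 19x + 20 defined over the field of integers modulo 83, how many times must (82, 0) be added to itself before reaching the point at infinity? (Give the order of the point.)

2P: (82, 0) + (82, 0): same x and y₁ ≡ -y₂, so the sum is the point at infinity.
2P = the point at infinity, so the order is 2.

2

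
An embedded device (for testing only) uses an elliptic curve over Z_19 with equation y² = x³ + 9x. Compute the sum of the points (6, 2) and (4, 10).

(6, 2) + (4, 10). λ = (10 - 2)/(4 - 6) ≡ 8/17 mod 19. 17⁻¹ ≡ 9 (mod 19), so λ ≡ 15.
  x = λ² - 6 - 4 = 225 - 10 ≡ 6; y = λ·(6 - 6) - 2 ≡ 17. → (6, 17)

(6, 17)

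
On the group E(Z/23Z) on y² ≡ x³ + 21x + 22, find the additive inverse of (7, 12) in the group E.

-(7, 12) = (7, -12 mod 23) = (7, 11).

(7, 11)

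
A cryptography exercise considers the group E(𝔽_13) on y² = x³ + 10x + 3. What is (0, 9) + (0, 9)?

tangent at (0, 9): λ = (3·0² + 10)/(2·9) ≡ 10/5. 5⁻¹ ≡ 8 (mod 13), so λ ≡ 10·8 ≡ 2.
  x = λ² - 0 - 0 = 4 - 0 ≡ 4; y = λ·(0 - 4) - 9 ≡ 9. → (4, 9)

(4, 9)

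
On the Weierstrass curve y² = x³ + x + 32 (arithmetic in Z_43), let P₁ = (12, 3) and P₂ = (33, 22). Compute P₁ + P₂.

(12, 3) + (33, 22). λ = (22 - 3)/(33 - 12) ≡ 19/21 mod 43. 21⁻¹ ≡ 41 (mod 43), so λ ≡ 5.
  x = λ² - 12 - 33 = 25 - 45 ≡ 23; y = λ·(12 - 23) - 3 ≡ 28. → (23, 28)

(23, 28)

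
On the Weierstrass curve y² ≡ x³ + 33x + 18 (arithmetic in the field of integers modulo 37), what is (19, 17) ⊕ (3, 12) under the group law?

(19, 17) + (3, 12). λ = (12 - 17)/(3 - 19) ≡ 32/21 mod 37. 21⁻¹ ≡ 30 (mod 37), so λ ≡ 35.
  x = λ² - 19 - 3 = 1225 - 22 ≡ 19; y = λ·(19 - 19) - 17 ≡ 20. → (19, 20)

(19, 20)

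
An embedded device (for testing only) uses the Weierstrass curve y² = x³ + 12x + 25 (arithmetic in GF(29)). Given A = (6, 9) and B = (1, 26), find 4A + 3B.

First 4A:
Double-and-add on 4 = (100)₂. Start with A = (6, 9) for the leading 1-bit.
double: tangent at (6, 9): λ = (3·6² + 12)/(2·9) ≡ 4/18. 18⁻¹ ≡ 21 (mod 29) since 18·21 = 378 ≡ 1, so λ ≡ 4·21 ≡ 26.
  x = λ² - 6 - 6 = 676 - 12 ≡ 26; y = λ·(6 - 26) - 9 ≡ 22. → (26, 22)
double: tangent at (26, 22): λ = (3·26² + 12)/(2·22) ≡ 10/15. 15⁻¹ ≡ 2 (mod 29), so λ ≡ 10·2 ≡ 20.
  x = λ² - 26 - 26 = 400 - 52 ≡ 0; y = λ·(26 - 0) - 22 ≡ 5. → (0, 5)
4A = (0, 5).
Next 3B:
Repeated addition: build up to 3B.
2B: tangent at (1, 26): λ = (3·1² + 12)/(2·26) ≡ 15/23. 23⁻¹ ≡ 24 (mod 29), so λ ≡ 15·24 ≡ 12.
  x = λ² - 1 - 1 = 144 - 2 ≡ 26; y = λ·(1 - 26) - 26 ≡ 22. → (26, 22)
3B: (26, 22) + (1, 26). λ = (26 - 22)/(1 - 26) ≡ 4/4 mod 29. 4⁻¹ ≡ 22 (mod 29), so λ ≡ 1.
  x = λ² - 26 - 1 = 1 - 27 ≡ 3; y = λ·(26 - 3) - 22 ≡ 1. → (3, 1)
3B = (3, 1).
Finally 4A + 3B:
(0, 5) + (3, 1). λ = (1 - 5)/(3 - 0) ≡ 25/3 mod 29. 3⁻¹ ≡ 10 (mod 29) since 3·10 = 30 ≡ 1, so λ ≡ 18.
  x = λ² - 0 - 3 = 324 - 3 ≡ 2; y = λ·(0 - 2) - 5 ≡ 17. → (2, 17)

(2, 17)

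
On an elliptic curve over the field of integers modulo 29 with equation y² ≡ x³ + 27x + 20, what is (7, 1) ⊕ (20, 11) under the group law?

(7, 1) + (20, 11). λ = (11 - 1)/(20 - 7) ≡ 10/13 mod 29. 13⁻¹ ≡ 9 (mod 29), so λ ≡ 3.
  x = λ² - 7 - 20 = 9 - 27 ≡ 11; y = λ·(7 - 11) - 1 ≡ 16. → (11, 16)

(11, 16)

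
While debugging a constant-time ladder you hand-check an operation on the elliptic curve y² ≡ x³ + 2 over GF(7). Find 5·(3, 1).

(3, 6)

Write P = (3, 1).
Repeated addition: build up to 5P.
2P: tangent at (3, 1): λ = (3·3² + 0)/(2·1) ≡ 6/2. 2⁻¹ ≡ 4 (mod 7) since 2·4 = 8 ≡ 1, so λ ≡ 6·4 ≡ 3.
  x = λ² - 3 - 3 = 9 - 6 ≡ 3; y = λ·(3 - 3) - 1 ≡ 6. → (3, 6)
3P: (3, 6) + (3, 1): same x and y₁ ≡ -y₂, so the sum is O.
4P: O + (3, 1) = (3, 1) (identity).
5P: tangent at (3, 1): λ = (3·3² + 0)/(2·1) ≡ 6/2. 2⁻¹ ≡ 4 (mod 7) since 2·4 = 8 ≡ 1, so λ ≡ 6·4 ≡ 3.
  x = λ² - 3 - 3 = 9 - 6 ≡ 3; y = λ·(3 - 3) - 1 ≡ 6. → (3, 6)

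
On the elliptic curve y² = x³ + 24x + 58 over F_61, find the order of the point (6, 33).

10

2P: tangent at (6, 33): λ = (3·6² + 24)/(2·33) ≡ 10/5. 5⁻¹ ≡ 49 (mod 61), so λ ≡ 10·49 ≡ 2.
  x = λ² - 6 - 6 = 4 - 12 ≡ 53; y = λ·(6 - 53) - 33 ≡ 56. → (53, 56)
3P: (53, 56) + (6, 33). λ = (33 - 56)/(6 - 53) ≡ 38/14 mod 61. 14⁻¹ ≡ 48 (mod 61) since 14·48 = 672 ≡ 1, so λ ≡ 55.
  x = λ² - 53 - 6 = 3025 - 59 ≡ 38; y = λ·(53 - 38) - 56 ≡ 37. → (38, 37)
4P: (38, 37) + (6, 33). λ = (33 - 37)/(6 - 38) ≡ 57/29 mod 61. 29⁻¹ ≡ 40 (mod 61), so λ ≡ 23.
  x = λ² - 38 - 6 = 529 - 44 ≡ 58; y = λ·(38 - 58) - 37 ≡ 52. → (58, 52)
5P: (58, 52) + (6, 33). λ = (33 - 52)/(6 - 58) ≡ 42/9 mod 61. 9⁻¹ ≡ 34 (mod 61) since 9·34 = 306 ≡ 1, so λ ≡ 25.
  x = λ² - 58 - 6 = 625 - 64 ≡ 12; y = λ·(58 - 12) - 52 ≡ 0. → (12, 0)
6P: (12, 0) + (6, 33). λ = (33 - 0)/(6 - 12) ≡ 33/55 mod 61. 55⁻¹ ≡ 10 (mod 61) since 55·10 = 550 ≡ 1, so λ ≡ 25.
  x = λ² - 12 - 6 = 625 - 18 ≡ 58; y = λ·(12 - 58) - 0 ≡ 9. → (58, 9)
7P: (58, 9) + (6, 33). λ = (33 - 9)/(6 - 58) ≡ 24/9 mod 61. 9⁻¹ ≡ 34 (mod 61) since 9·34 = 306 ≡ 1, so λ ≡ 23.
  x = λ² - 58 - 6 = 529 - 64 ≡ 38; y = λ·(58 - 38) - 9 ≡ 24. → (38, 24)
8P: (38, 24) + (6, 33). λ = (33 - 24)/(6 - 38) ≡ 9/29 mod 61. 29⁻¹ ≡ 40 (mod 61), so λ ≡ 55.
  x = λ² - 38 - 6 = 3025 - 44 ≡ 53; y = λ·(38 - 53) - 24 ≡ 5. → (53, 5)
9P: (53, 5) + (6, 33). λ = (33 - 5)/(6 - 53) ≡ 28/14 mod 61. 14⁻¹ ≡ 48 (mod 61), so λ ≡ 2.
  x = λ² - 53 - 6 = 4 - 59 ≡ 6; y = λ·(53 - 6) - 5 ≡ 28. → (6, 28)
10P: (6, 28) + (6, 33): same x and y₁ ≡ -y₂, so the sum is the point at infinity.
10P = the point at infinity, so the order is 10.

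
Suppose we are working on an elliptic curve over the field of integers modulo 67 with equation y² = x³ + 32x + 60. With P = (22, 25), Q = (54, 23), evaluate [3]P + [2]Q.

(65, 16)

First 3P:
Repeated addition: build up to 3P.
2P: tangent at (22, 25): λ = (3·22² + 32)/(2·25) ≡ 10/50. 50⁻¹ ≡ 63 (mod 67), so λ ≡ 10·63 ≡ 27.
  x = λ² - 22 - 22 = 729 - 44 ≡ 15; y = λ·(22 - 15) - 25 ≡ 30. → (15, 30)
3P: (15, 30) + (22, 25). λ = (25 - 30)/(22 - 15) ≡ 62/7 mod 67. 7⁻¹ ≡ 48 (mod 67) since 7·48 = 336 ≡ 1, so λ ≡ 28.
  x = λ² - 15 - 22 = 784 - 37 ≡ 10; y = λ·(15 - 10) - 30 ≡ 43. → (10, 43)
3P = (10, 43).
Next 2Q:
Repeated addition: build up to 2Q.
2Q: tangent at (54, 23): λ = (3·54² + 32)/(2·23) ≡ 3/46. 46⁻¹ ≡ 51 (mod 67) since 46·51 = 2346 ≡ 1, so λ ≡ 3·51 ≡ 19.
  x = λ² - 54 - 54 = 361 - 108 ≡ 52; y = λ·(54 - 52) - 23 ≡ 15. → (52, 15)
2Q = (52, 15).
Finally 3P + 2Q:
(10, 43) + (52, 15). λ = (15 - 43)/(52 - 10) ≡ 39/42 mod 67. 42⁻¹ ≡ 8 (mod 67), so λ ≡ 44.
  x = λ² - 10 - 52 = 1936 - 62 ≡ 65; y = λ·(10 - 65) - 43 ≡ 16. → (65, 16)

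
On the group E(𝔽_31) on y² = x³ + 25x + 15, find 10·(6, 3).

(15, 13)

Write Q = (6, 3).
Double-and-add on 10 = (1010)₂. Start with Q = (6, 3) for the leading 1-bit.
double: tangent at (6, 3): λ = (3·6² + 25)/(2·3) ≡ 9/6. 6⁻¹ ≡ 26 (mod 31) since 6·26 = 156 ≡ 1, so λ ≡ 9·26 ≡ 17.
  x = λ² - 6 - 6 = 289 - 12 ≡ 29; y = λ·(6 - 29) - 3 ≡ 9. → (29, 9)
double: tangent at (29, 9): λ = (3·29² + 25)/(2·9) ≡ 6/18. 18⁻¹ ≡ 19 (mod 31) since 18·19 = 342 ≡ 1, so λ ≡ 6·19 ≡ 21.
  x = λ² - 29 - 29 = 441 - 58 ≡ 11; y = λ·(29 - 11) - 9 ≡ 28. → (11, 28)
add Q: (11, 28) + (6, 3). λ = (3 - 28)/(6 - 11) ≡ 6/26 mod 31. 26⁻¹ ≡ 6 (mod 31) since 26·6 = 156 ≡ 1, so λ ≡ 5.
  x = λ² - 11 - 6 = 25 - 17 ≡ 8; y = λ·(11 - 8) - 28 ≡ 18. → (8, 18)
double: tangent at (8, 18): λ = (3·8² + 25)/(2·18) ≡ 0/5. 5⁻¹ ≡ 25 (mod 31) since 5·25 = 125 ≡ 1, so λ ≡ 0·25 ≡ 0.
  x = λ² - 8 - 8 = 0 - 16 ≡ 15; y = λ·(8 - 15) - 18 ≡ 13. → (15, 13)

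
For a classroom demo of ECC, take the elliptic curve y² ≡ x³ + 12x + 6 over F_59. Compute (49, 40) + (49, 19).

O

The two points share x = 49 and their y-coordinates satisfy 40 + 19 ≡ 0 (mod 59), so they are inverses. Their sum is O.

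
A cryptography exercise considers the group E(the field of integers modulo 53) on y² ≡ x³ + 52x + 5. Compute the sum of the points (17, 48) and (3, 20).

(37, 18)

(17, 48) + (3, 20). λ = (20 - 48)/(3 - 17) ≡ 25/39 mod 53. 39⁻¹ ≡ 34 (mod 53) since 39·34 = 1326 ≡ 1, so λ ≡ 2.
  x = λ² - 17 - 3 = 4 - 20 ≡ 37; y = λ·(17 - 37) - 48 ≡ 18. → (37, 18)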